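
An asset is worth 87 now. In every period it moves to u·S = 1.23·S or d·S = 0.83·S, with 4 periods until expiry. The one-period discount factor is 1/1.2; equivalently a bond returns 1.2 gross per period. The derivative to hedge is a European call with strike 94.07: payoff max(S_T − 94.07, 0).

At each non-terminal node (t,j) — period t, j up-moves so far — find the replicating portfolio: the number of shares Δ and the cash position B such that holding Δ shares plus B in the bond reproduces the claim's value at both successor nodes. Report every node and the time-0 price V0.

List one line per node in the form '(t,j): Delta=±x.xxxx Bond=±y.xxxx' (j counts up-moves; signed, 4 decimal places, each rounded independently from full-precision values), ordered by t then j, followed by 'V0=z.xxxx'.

No-arbitrage ⇒ martingale measure with p* = (R−d)/(u−d) = 0.9250.
Terminal values V(4,·): V(4,0)=0.0000, V(4,1)=0.0000, V(4,2)=0.0000, V(4,3)=40.3032, V(4,4)=105.0614
Node (3,0) S=49.7455: V=(p*·0.0000+(1−p*)·0.0000)/1.2=0.0000; Δ=(0.0000−0.0000)/(61.1869−41.2887)=0.0000; B=V−Δ·S=0.0000
Node (3,1) S=73.7192: V=(p*·0.0000+(1−p*)·0.0000)/1.2=0.0000; Δ=(0.0000−0.0000)/(90.6746−61.1869)=0.0000; B=V−Δ·S=0.0000
Node (3,2) S=109.2465: V=(p*·40.3032+(1−p*)·0.0000)/1.2=31.0671; Δ=(40.3032−0.0000)/(134.3732−90.6746)=0.9223; B=V−Δ·S=-69.6910
Node (3,3) S=161.8954: V=(p*·105.0614+(1−p*)·40.3032)/1.2=83.5038; Δ=(105.0614−40.3032)/(199.1314−134.3732)=1.0000; B=V−Δ·S=-78.3917
Node (2,0) S=59.9343: V=(p*·0.0000+(1−p*)·0.0000)/1.2=0.0000; Δ=(0.0000−0.0000)/(73.7192−49.7455)=0.0000; B=V−Δ·S=0.0000
Node (2,1) S=88.8183: V=(p*·31.0671+(1−p*)·0.0000)/1.2=23.9475; Δ=(31.0671−0.0000)/(109.2465−73.7192)=0.8745; B=V−Δ·S=-53.7201
Node (2,2) S=131.6223: V=(p*·83.5038+(1−p*)·31.0671)/1.2=66.3092; Δ=(83.5038−31.0671)/(161.8954−109.2465)=0.9960; B=V−Δ·S=-64.7826
Node (1,0) S=72.2100: V=(p*·23.9475+(1−p*)·0.0000)/1.2=18.4595; Δ=(23.9475−0.0000)/(88.8183−59.9343)=0.8291; B=V−Δ·S=-41.4093
Node (1,1) S=107.0100: V=(p*·66.3092+(1−p*)·23.9475)/1.2=52.6100; Δ=(66.3092−23.9475)/(131.6223−88.8183)=0.9897; B=V−Δ·S=-53.2941
Node (0,0) S=87.0000: V=(p*·52.6100+(1−p*)·18.4595)/1.2=41.7073; Δ=(52.6100−18.4595)/(107.0100−72.2100)=0.9813; B=V−Δ·S=-43.6689
Each (Δ,B) replicates both successor values, so the strategy is self-financing and V0 is arbitrage-free.

(0,0): Delta=0.9813 Bond=-43.6689
(1,0): Delta=0.8291 Bond=-41.4093
(1,1): Delta=0.9897 Bond=-53.2941
(2,0): Delta=0.0000 Bond=0.0000
(2,1): Delta=0.8745 Bond=-53.7201
(2,2): Delta=0.9960 Bond=-64.7826
(3,0): Delta=0.0000 Bond=0.0000
(3,1): Delta=0.0000 Bond=0.0000
(3,2): Delta=0.9223 Bond=-69.6910
(3,3): Delta=1.0000 Bond=-78.3917
V0=41.7073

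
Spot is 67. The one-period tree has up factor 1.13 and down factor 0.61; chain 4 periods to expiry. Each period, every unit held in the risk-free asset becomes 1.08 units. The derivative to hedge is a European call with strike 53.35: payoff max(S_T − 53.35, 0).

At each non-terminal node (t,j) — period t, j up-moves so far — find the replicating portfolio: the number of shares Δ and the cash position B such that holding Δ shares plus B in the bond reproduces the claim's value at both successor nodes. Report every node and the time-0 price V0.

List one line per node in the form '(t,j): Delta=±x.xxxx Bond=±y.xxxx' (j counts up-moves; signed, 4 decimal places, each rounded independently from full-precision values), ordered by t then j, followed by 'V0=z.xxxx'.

(0,0): Delta=0.8759 Bond=-30.0971
(1,0): Delta=0.1853 Bond=-4.2764
(1,1): Delta=0.9156 Bond=-35.5080
(2,0): Delta=0.0000 Bond=0.0000
(2,1): Delta=0.1959 Bond=-5.1098
(2,2): Delta=0.9569 Bond=-41.8846
(3,0): Delta=0.0000 Bond=0.0000
(3,1): Delta=0.0000 Bond=0.0000
(3,2): Delta=0.2071 Bond=-6.1056
(3,3): Delta=1.0000 Bond=-49.3981
V0=28.5911

The replicating-portfolio and risk-neutral prices coincide; use p* = (1.08−0.61)/(1.13−0.61) = 0.9038 for the latter.
Terminal values V(4,·): V(4,0)=0.0000, V(4,1)=0.0000, V(4,2)=0.0000, V(4,3)=5.6212, V(4,4)=55.8917
Node (3,0) S=15.2077: V=(p*·0.0000+(1−p*)·0.0000)/1.08=0.0000; Δ=(0.0000−0.0000)/(17.1847−9.2767)=0.0000; B=V−Δ·S=0.0000
Node (3,1) S=28.1717: V=(p*·0.0000+(1−p*)·0.0000)/1.08=0.0000; Δ=(0.0000−0.0000)/(31.8340−17.1847)=0.0000; B=V−Δ·S=0.0000
Node (3,2) S=52.1869: V=(p*·5.6212+(1−p*)·0.0000)/1.08=4.7044; Δ=(5.6212−0.0000)/(58.9712−31.8340)=0.2071; B=V−Δ·S=-6.1056
Node (3,3) S=96.6741: V=(p*·55.8917+(1−p*)·5.6212)/1.08=47.2760; Δ=(55.8917−5.6212)/(109.2417−58.9712)=1.0000; B=V−Δ·S=-49.3981
Node (2,0) S=24.9307: V=(p*·0.0000+(1−p*)·0.0000)/1.08=0.0000; Δ=(0.0000−0.0000)/(28.1717−15.2077)=0.0000; B=V−Δ·S=0.0000
Node (2,1) S=46.1831: V=(p*·4.7044+(1−p*)·0.0000)/1.08=3.9370; Δ=(4.7044−0.0000)/(52.1869−28.1717)=0.1959; B=V−Δ·S=-5.1098
Node (2,2) S=85.5523: V=(p*·47.2760+(1−p*)·4.7044)/1.08=39.9838; Δ=(47.2760−4.7044)/(96.6741−52.1869)=0.9569; B=V−Δ·S=-41.8846
Node (1,0) S=40.8700: V=(p*·3.9370+(1−p*)·0.0000)/1.08=3.2949; Δ=(3.9370−0.0000)/(46.1831−24.9307)=0.1853; B=V−Δ·S=-4.2764
Node (1,1) S=75.7100: V=(p*·39.9838+(1−p*)·3.9370)/1.08=33.8128; Δ=(39.9838−3.9370)/(85.5523−46.1831)=0.9156; B=V−Δ·S=-35.5080
Node (0,0) S=67.0000: V=(p*·33.8128+(1−p*)·3.2949)/1.08=28.5911; Δ=(33.8128−3.2949)/(75.7100−40.8700)=0.8759; B=V−Δ·S=-30.0971
The time-0 hedge costs 28.5911, which is the no-arbitrage price.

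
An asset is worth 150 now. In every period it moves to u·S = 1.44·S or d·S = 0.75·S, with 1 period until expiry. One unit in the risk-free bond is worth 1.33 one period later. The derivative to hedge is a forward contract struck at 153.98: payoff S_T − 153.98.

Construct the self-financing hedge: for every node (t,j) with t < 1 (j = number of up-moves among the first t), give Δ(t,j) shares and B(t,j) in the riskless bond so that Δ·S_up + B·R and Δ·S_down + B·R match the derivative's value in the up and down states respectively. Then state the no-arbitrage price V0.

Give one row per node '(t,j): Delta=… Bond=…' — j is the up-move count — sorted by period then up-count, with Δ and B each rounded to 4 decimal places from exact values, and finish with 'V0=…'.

Since d<R<u, set p* = (R−d)/(u−d) = 0.8406; price each node as the discounted p*-expectation of its children.
Payoff layer (t=1): V(1,0)=-41.4800, V(1,1)=62.0200
Node (0,0) S=150.0000: V=(p*·62.0200+(1−p*)·-41.4800)/1.33=34.2256; Δ=(62.0200−-41.4800)/(216.0000−112.5000)=1.0000; B=V−Δ·S=-115.7744
Each (Δ,B) replicates both successor values, so the strategy is self-financing and V0 is arbitrage-free.

(0,0): Delta=1.0000 Bond=-115.7744
V0=34.2256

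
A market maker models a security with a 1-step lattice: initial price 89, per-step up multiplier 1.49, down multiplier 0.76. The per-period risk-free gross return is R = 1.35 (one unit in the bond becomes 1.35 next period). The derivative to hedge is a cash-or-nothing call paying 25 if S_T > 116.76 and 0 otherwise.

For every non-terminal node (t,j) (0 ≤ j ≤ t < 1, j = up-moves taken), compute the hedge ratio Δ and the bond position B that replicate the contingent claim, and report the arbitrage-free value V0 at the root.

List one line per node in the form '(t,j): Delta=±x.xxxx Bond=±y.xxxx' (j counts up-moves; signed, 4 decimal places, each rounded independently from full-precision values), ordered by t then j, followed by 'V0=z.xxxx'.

Since d<R<u, set p* = (R−d)/(u−d) = 0.8082; price each node as the discounted p*-expectation of its children.
Terminal payoffs: V(1,0)=0.0000, V(1,1)=25.0000
  t=0,j=0: stock 89.0000 → up 132.6100 (V=25.0000), down 67.6400 (V=0.0000). Price 14.9670; hedge Δ=0.3848, bond B=-19.2796.
The time-0 hedge costs 14.9670, which is the no-arbitrage price.

(0,0): Delta=0.3848 Bond=-19.2796
V0=14.9670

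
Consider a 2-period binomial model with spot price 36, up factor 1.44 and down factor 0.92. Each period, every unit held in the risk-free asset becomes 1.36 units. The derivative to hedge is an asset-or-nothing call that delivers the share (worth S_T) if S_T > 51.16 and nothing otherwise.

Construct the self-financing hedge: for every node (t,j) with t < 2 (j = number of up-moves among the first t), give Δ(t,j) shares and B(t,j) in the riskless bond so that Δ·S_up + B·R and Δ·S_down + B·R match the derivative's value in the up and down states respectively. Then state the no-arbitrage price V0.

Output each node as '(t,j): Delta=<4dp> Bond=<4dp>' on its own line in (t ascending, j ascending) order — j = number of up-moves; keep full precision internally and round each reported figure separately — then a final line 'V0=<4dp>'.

Since d<R<u, set p* = (R−d)/(u−d) = 0.8462; price each node as the discounted p*-expectation of its children.
Terminal values V(2,·): V(2,0)=0.0000, V(2,1)=0.0000, V(2,2)=74.6496
  t=1,j=0: stock 33.1200 → up 47.6928 (V=0.0000), down 30.4704 (V=0.0000). Price 0.0000; hedge Δ=0.0000, bond B=0.0000.
  t=1,j=1: stock 51.8400 → up 74.6496 (V=74.6496), down 47.6928 (V=0.0000). Price 46.4449; hedge Δ=2.7692, bond B=-97.1120.
  t=0,j=0: stock 36.0000 → up 51.8400 (V=46.4449), down 33.1200 (V=0.0000). Price 28.8967; hedge Δ=2.4810, bond B=-60.4204.
The time-0 hedge costs 28.8967, which is the no-arbitrage price.

(0,0): Delta=2.4810 Bond=-60.4204
(1,0): Delta=0.0000 Bond=0.0000
(1,1): Delta=2.7692 Bond=-97.1120
V0=28.8967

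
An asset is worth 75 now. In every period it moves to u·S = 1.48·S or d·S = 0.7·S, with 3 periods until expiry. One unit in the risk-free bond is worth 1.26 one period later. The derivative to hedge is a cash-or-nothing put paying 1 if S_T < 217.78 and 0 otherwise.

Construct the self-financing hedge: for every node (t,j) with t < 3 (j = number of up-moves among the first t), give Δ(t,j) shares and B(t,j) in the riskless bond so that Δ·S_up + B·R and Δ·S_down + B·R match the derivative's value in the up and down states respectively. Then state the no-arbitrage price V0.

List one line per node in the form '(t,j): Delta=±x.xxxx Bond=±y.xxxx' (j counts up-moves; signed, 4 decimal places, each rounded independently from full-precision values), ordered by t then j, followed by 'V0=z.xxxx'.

(0,0): Delta=-0.0055 Bond=0.7312
(1,0): Delta=0.0000 Bond=0.6299
(1,1): Delta=-0.0066 Bond=1.0357
(2,0): Delta=0.0000 Bond=0.7937
(2,1): Delta=0.0000 Bond=0.7937
(2,2): Delta=-0.0078 Bond=1.5059
V0=0.3149

Under the risk-neutral measure, an up-move has probability p* = (R−d)/(u−d) = 0.7179 and values discount at R = 1.26.
Terminal values V(3,·): V(3,0)=1.0000, V(3,1)=1.0000, V(3,2)=1.0000, V(3,3)=0.0000
Node (2,0) S=36.7500: V=(p*·1.0000+(1−p*)·1.0000)/1.26=0.7937; Δ=(1.0000−1.0000)/(54.3900−25.7250)=0.0000; B=V−Δ·S=0.7937
Node (2,1) S=77.7000: V=(p*·1.0000+(1−p*)·1.0000)/1.26=0.7937; Δ=(1.0000−1.0000)/(114.9960−54.3900)=0.0000; B=V−Δ·S=0.7937
Node (2,2) S=164.2800: V=(p*·0.0000+(1−p*)·1.0000)/1.26=0.2239; Δ=(0.0000−1.0000)/(243.1344−114.9960)=-0.0078; B=V−Δ·S=1.5059
Node (1,0) S=52.5000: V=(p*·0.7937+(1−p*)·0.7937)/1.26=0.6299; Δ=(0.7937−0.7937)/(77.7000−36.7500)=0.0000; B=V−Δ·S=0.6299
Node (1,1) S=111.0000: V=(p*·0.2239+(1−p*)·0.7937)/1.26=0.3052; Δ=(0.2239−0.7937)/(164.2800−77.7000)=-0.0066; B=V−Δ·S=1.0357
Node (0,0) S=75.0000: V=(p*·0.3052+(1−p*)·0.6299)/1.26=0.3149; Δ=(0.3052−0.6299)/(111.0000−52.5000)=-0.0055; B=V−Δ·S=0.7312
Each (Δ,B) replicates both successor values, so the strategy is self-financing and V0 is arbitrage-free.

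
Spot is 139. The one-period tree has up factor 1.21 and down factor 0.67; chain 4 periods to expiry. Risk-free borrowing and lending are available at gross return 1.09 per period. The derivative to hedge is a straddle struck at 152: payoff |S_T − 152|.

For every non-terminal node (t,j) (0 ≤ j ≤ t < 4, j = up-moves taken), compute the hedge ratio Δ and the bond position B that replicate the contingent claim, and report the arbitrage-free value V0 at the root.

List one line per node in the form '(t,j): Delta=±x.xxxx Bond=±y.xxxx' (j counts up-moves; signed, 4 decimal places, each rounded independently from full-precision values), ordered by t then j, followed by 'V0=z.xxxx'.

(0,0): Delta=0.3950 Bond=-2.8547
(1,0): Delta=-0.7371 Bond=102.3197
(1,1): Delta=0.5741 Bond=-33.2349
(2,0): Delta=-1.0000 Bond=127.9354
(2,1): Delta=-0.6955 Bond=106.8408
(2,2): Delta=0.7750 Bond=-77.1022
(3,0): Delta=-1.0000 Bond=139.4495
(3,1): Delta=-1.0000 Bond=139.4495
(3,2): Delta=-0.6473 Bond=109.8870
(3,3): Delta=1.0000 Bond=-139.4495
V0=52.0546

Risk-neutral probability p* = (R−d)/(u−d) = (1.09−0.67)/(1.21−0.67) = 0.7778.
Terminal values V(4,·): V(4,0)=123.9899, V(4,1)=101.4147, V(4,2)=60.6444, V(4,3)=12.9855, V(4,4)=145.9588
(3,0): S=41.8061. Δ = (V_up−V_dn)/(S_up−S_dn) = (101.4147−123.9899)/(50.5853−28.0101) = -1.0000. V = [p*·101.4147 + (1−p*)·123.9899]/1.09 = 97.6435. B = V − Δ·S = 139.4495.
(3,1): S=75.5005. Δ = (V_up−V_dn)/(S_up−S_dn) = (60.6444−101.4147)/(91.3556−50.5853) = -1.0000. V = [p*·60.6444 + (1−p*)·101.4147]/1.09 = 63.9491. B = V − Δ·S = 139.4495.
(3,2): S=136.3516. Δ = (V_up−V_dn)/(S_up−S_dn) = (12.9855−60.6444)/(164.9855−91.3556) = -0.6473. V = [p*·12.9855 + (1−p*)·60.6444]/1.09 = 21.6297. B = V − Δ·S = 109.8870.
(3,3): S=246.2470. Δ = (V_up−V_dn)/(S_up−S_dn) = (145.9588−12.9855)/(297.9588−164.9855) = 1.0000. V = [p*·145.9588 + (1−p*)·12.9855]/1.09 = 106.7974. B = V − Δ·S = -139.4495.
(2,0): S=62.3971. Δ = (V_up−V_dn)/(S_up−S_dn) = (63.9491−97.6435)/(75.5005−41.8061) = -1.0000. V = [p*·63.9491 + (1−p*)·97.6435]/1.09 = 65.5383. B = V − Δ·S = 127.9354.
(2,1): S=112.6873. Δ = (V_up−V_dn)/(S_up−S_dn) = (21.6297−63.9491)/(136.3516−75.5005) = -0.6955. V = [p*·21.6297 + (1−p*)·63.9491]/1.09 = 28.4715. B = V − Δ·S = 106.8408.
(2,2): S=203.5099. Δ = (V_up−V_dn)/(S_up−S_dn) = (106.7974−21.6297)/(246.2470−136.3516) = 0.7750. V = [p*·106.7974 + (1−p*)·21.6297]/1.09 = 80.6158. B = V − Δ·S = -77.1022.
(1,0): S=93.1300. Δ = (V_up−V_dn)/(S_up−S_dn) = (28.4715−65.5383)/(112.6873−62.3971) = -0.7371. V = [p*·28.4715 + (1−p*)·65.5383]/1.09 = 33.6776. B = V − Δ·S = 102.3197.
(1,1): S=168.1900. Δ = (V_up−V_dn)/(S_up−S_dn) = (80.6158−28.4715)/(203.5099−112.6873) = 0.5741. V = [p*·80.6158 + (1−p*)·28.4715]/1.09 = 63.3286. B = V − Δ·S = -33.2349.
(0,0): S=139.0000. Δ = (V_up−V_dn)/(S_up−S_dn) = (63.3286−33.6776)/(168.1900−93.1300) = 0.3950. V = [p*·63.3286 + (1−p*)·33.6776]/1.09 = 52.0546. B = V − Δ·S = -2.8547.
Root portfolio cost Δ·139+B reproduces V0=52.0546.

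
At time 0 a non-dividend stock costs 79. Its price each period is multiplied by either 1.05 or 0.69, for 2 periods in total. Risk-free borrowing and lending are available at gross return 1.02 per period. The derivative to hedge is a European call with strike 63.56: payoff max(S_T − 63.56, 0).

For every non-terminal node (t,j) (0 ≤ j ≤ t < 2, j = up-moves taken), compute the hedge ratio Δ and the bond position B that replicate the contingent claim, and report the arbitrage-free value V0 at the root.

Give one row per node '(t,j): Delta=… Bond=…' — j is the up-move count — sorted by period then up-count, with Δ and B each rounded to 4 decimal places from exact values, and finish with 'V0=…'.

(0,0): Delta=0.7438 Bond=-39.7483
(1,0): Delta=0.0000 Bond=0.0000
(1,1): Delta=0.7882 Bond=-44.2290
V0=19.0100

The replicating-portfolio and risk-neutral prices coincide; use p* = (1.02−0.69)/(1.05−0.69) = 0.9167 for the latter.
Terminal values V(2,·): V(2,0)=0.0000, V(2,1)=0.0000, V(2,2)=23.5375
(1,0): S=54.5100. Δ = (V_up−V_dn)/(S_up−S_dn) = (0.0000−0.0000)/(57.2355−37.6119) = 0.0000. V = [p*·0.0000 + (1−p*)·0.0000]/1.02 = 0.0000. B = V − Δ·S = 0.0000.
(1,1): S=82.9500. Δ = (V_up−V_dn)/(S_up−S_dn) = (23.5375−0.0000)/(87.0975−57.2355) = 0.7882. V = [p*·23.5375 + (1−p*)·0.0000]/1.02 = 21.1530. B = V − Δ·S = -44.2290.
(0,0): S=79.0000. Δ = (V_up−V_dn)/(S_up−S_dn) = (21.1530−0.0000)/(82.9500−54.5100) = 0.7438. V = [p*·21.1530 + (1−p*)·0.0000]/1.02 = 19.0100. B = V − Δ·S = -39.7483.
The time-0 hedge costs 19.0100, which is the no-arbitrage price.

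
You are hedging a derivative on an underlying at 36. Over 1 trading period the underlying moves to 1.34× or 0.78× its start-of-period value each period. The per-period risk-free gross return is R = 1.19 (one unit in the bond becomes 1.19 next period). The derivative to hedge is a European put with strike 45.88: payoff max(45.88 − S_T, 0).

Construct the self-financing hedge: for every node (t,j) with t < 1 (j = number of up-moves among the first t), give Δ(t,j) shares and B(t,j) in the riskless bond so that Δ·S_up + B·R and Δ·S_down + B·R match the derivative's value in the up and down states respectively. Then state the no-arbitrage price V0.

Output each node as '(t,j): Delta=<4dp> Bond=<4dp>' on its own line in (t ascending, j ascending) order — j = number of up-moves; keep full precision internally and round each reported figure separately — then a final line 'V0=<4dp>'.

Since d<R<u, set p* = (R−d)/(u−d) = 0.7321; price each node as the discounted p*-expectation of its children.
Terminal payoffs: V(1,0)=17.8000, V(1,1)=0.0000
Node (0,0) S=36.0000: V=(p*·0.0000+(1−p*)·17.8000)/1.19=4.0066; Δ=(0.0000−17.8000)/(48.2400−28.0800)=-0.8829; B=V−Δ·S=35.7923
Root portfolio cost Δ·36+B reproduces V0=4.0066.

(0,0): Delta=-0.8829 Bond=35.7923
V0=4.0066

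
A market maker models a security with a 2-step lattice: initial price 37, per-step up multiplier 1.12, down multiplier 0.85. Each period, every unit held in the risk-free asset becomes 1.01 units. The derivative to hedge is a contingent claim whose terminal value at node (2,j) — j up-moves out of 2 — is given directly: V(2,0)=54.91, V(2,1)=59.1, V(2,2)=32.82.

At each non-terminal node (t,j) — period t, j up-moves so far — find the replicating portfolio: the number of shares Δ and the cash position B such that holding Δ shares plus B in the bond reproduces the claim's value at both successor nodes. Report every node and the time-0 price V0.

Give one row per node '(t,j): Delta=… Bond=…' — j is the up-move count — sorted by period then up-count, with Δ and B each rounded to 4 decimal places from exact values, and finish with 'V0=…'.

(0,0): Delta=-1.3743 Bond=99.0551
(1,0): Delta=0.4934 Bond=41.3062
(1,1): Delta=-2.3488 Bond=140.4290
V0=48.2069

Under the risk-neutral measure, an up-move has probability p* = (R−d)/(u−d) = 0.5926 and values discount at R = 1.01.
Terminal payoffs: V(2,0)=54.9100, V(2,1)=59.1000, V(2,2)=32.8200
  t=1,j=0: stock 31.4500 → up 35.2240 (V=59.1000), down 26.7325 (V=54.9100). Price 56.8247; hedge Δ=0.4934, bond B=41.3062.
  t=1,j=1: stock 41.4400 → up 46.4128 (V=32.8200), down 35.2240 (V=59.1000). Price 43.0957; hedge Δ=-2.3488, bond B=140.4290.
  t=0,j=0: stock 37.0000 → up 41.4400 (V=43.0957), down 31.4500 (V=56.8247). Price 48.2069; hedge Δ=-1.3743, bond B=99.0551.
Each (Δ,B) replicates both successor values, so the strategy is self-financing and V0 is arbitrage-free.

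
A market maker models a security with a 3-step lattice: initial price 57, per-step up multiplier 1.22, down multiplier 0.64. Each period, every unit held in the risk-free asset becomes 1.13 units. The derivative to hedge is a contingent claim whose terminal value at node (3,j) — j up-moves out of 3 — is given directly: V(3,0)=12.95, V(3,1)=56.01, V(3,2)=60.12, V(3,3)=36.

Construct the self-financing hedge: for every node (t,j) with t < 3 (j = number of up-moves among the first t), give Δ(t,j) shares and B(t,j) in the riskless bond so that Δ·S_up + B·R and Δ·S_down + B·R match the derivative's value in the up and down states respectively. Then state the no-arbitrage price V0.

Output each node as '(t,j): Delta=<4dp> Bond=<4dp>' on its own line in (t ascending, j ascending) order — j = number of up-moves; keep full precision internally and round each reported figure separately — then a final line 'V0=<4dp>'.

The replicating-portfolio and risk-neutral prices coincide; use p* = (1.13−0.64)/(1.22−0.64) = 0.8448 for the latter.
Payoff layer (t=3): V(3,0)=12.9500, V(3,1)=56.0100, V(3,2)=60.1200, V(3,3)=36.0000
  t=2,j=0: stock 23.3472 → up 28.4836 (V=56.0100), down 14.9422 (V=12.9500). Price 43.6533; hedge Δ=3.1799, bond B=-30.5880.
  t=2,j=1: stock 44.5056 → up 54.2968 (V=60.1200), down 28.4836 (V=56.0100). Price 52.6392; hedge Δ=0.1592, bond B=45.5529.
  t=2,j=2: stock 84.8388 → up 103.5033 (V=36.0000), down 54.2968 (V=60.1200). Price 35.1706; hedge Δ=-0.4902, bond B=76.7568.
  t=1,j=0: stock 36.4800 → up 44.5056 (V=52.6392), down 23.3472 (V=43.6533). Price 45.3494; hedge Δ=0.4247, bond B=29.8566.
  t=1,j=1: stock 69.5400 → up 84.8388 (V=35.1706), down 44.5056 (V=52.6392). Price 33.5232; hedge Δ=-0.4331, bond B=63.6414.
  t=0,j=0: stock 57.0000 → up 69.5400 (V=33.5232), down 36.4800 (V=45.3494). Price 31.2905; hedge Δ=-0.3577, bond B=51.6805.
Each (Δ,B) replicates both successor values, so the strategy is self-financing and V0 is arbitrage-free.

(0,0): Delta=-0.3577 Bond=51.6805
(1,0): Delta=0.4247 Bond=29.8566
(1,1): Delta=-0.4331 Bond=63.6414
(2,0): Delta=3.1799 Bond=-30.5880
(2,1): Delta=0.1592 Bond=45.5529
(2,2): Delta=-0.4902 Bond=76.7568
V0=31.2905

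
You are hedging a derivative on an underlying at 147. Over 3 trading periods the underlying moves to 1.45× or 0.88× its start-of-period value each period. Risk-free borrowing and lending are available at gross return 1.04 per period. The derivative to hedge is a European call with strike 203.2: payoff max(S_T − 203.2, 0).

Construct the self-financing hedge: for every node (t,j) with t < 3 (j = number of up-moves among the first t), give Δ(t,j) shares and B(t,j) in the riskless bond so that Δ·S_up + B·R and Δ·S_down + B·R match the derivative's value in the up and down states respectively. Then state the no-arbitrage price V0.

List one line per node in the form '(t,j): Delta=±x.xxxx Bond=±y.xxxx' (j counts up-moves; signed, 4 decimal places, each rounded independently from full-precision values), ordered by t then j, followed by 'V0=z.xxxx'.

(0,0): Delta=0.4596 Bond=-52.3533
(1,0): Delta=0.2518 Bond=-27.5578
(1,1): Delta=0.7829 Bond=-123.3523
(2,0): Delta=0.0000 Bond=0.0000
(2,1): Delta=0.6433 Bond=-102.1017
(2,2): Delta=1.0000 Bond=-195.3846
V0=15.2126

Since d<R<u, set p* = (R−d)/(u−d) = 0.2807; price each node as the discounted p*-expectation of its children.
Terminal payoffs: V(3,0)=0.0000, V(3,1)=0.0000, V(3,2)=68.7794, V(3,3)=244.9479
  t=2,j=0: stock 113.8368 → up 165.0634 (V=0.0000), down 100.1764 (V=0.0000). Price 0.0000; hedge Δ=0.0000, bond B=0.0000.
  t=2,j=1: stock 187.5720 → up 271.9794 (V=68.7794), down 165.0634 (V=0.0000). Price 18.5639; hedge Δ=0.6433, bond B=-102.1017.
  t=2,j=2: stock 309.0675 → up 448.1479 (V=244.9479), down 271.9794 (V=68.7794). Price 113.6829; hedge Δ=1.0000, bond B=-195.3846.
  t=1,j=0: stock 129.3600 → up 187.5720 (V=18.5639), down 113.8368 (V=0.0000). Price 5.0105; hedge Δ=0.2518, bond B=-27.5578.
  t=1,j=1: stock 213.1500 → up 309.0675 (V=113.6829), down 187.5720 (V=18.5639). Price 43.5231; hedge Δ=0.7829, bond B=-123.3523.
  t=0,j=0: stock 147.0000 → up 213.1500 (V=43.5231), down 129.3600 (V=5.0105). Price 15.2126; hedge Δ=0.4596, bond B=-52.3533.
The time-0 hedge costs 15.2126, which is the no-arbitrage price.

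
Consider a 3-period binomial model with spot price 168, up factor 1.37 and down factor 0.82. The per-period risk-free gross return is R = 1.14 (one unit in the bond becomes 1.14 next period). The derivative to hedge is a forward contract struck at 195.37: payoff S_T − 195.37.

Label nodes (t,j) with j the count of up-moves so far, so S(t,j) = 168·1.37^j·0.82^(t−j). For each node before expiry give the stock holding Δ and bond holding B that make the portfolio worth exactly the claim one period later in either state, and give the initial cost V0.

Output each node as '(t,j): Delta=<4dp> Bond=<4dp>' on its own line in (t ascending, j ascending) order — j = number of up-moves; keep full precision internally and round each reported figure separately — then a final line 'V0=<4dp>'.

(0,0): Delta=1.0000 Bond=-131.8692
(1,0): Delta=1.0000 Bond=-150.3309
(1,1): Delta=1.0000 Bond=-150.3309
(2,0): Delta=1.0000 Bond=-171.3772
(2,1): Delta=1.0000 Bond=-171.3772
(2,2): Delta=1.0000 Bond=-171.3772
V0=36.1308

Under the risk-neutral measure, an up-move has probability p* = (R−d)/(u−d) = 0.5818 and values discount at R = 1.14.
Payoff layer (t=3): V(3,0)=-102.7402, V(3,1)=-40.6104, V(3,2)=63.1917, V(3,3)=236.6173
Node (2,0) S=112.9632: V=(p*·-40.6104+(1−p*)·-102.7402)/1.14=-58.4140; Δ=(-40.6104−-102.7402)/(154.7596−92.6298)=1.0000; B=V−Δ·S=-171.3772
Node (2,1) S=188.7312: V=(p*·63.1917+(1−p*)·-40.6104)/1.14=17.3540; Δ=(63.1917−-40.6104)/(258.5617−154.7596)=1.0000; B=V−Δ·S=-171.3772
Node (2,2) S=315.3192: V=(p*·236.6173+(1−p*)·63.1917)/1.14=143.9420; Δ=(236.6173−63.1917)/(431.9873−258.5617)=1.0000; B=V−Δ·S=-171.3772
Node (1,0) S=137.7600: V=(p*·17.3540+(1−p*)·-58.4140)/1.14=-12.5709; Δ=(17.3540−-58.4140)/(188.7312−112.9632)=1.0000; B=V−Δ·S=-150.3309
Node (1,1) S=230.1600: V=(p*·143.9420+(1−p*)·17.3540)/1.14=79.8291; Δ=(143.9420−17.3540)/(315.3192−188.7312)=1.0000; B=V−Δ·S=-150.3309
Node (0,0) S=168.0000: V=(p*·79.8291+(1−p*)·-12.5709)/1.14=36.1308; Δ=(79.8291−-12.5709)/(230.1600−137.7600)=1.0000; B=V−Δ·S=-131.8692
Root portfolio cost Δ·168+B reproduces V0=36.1308.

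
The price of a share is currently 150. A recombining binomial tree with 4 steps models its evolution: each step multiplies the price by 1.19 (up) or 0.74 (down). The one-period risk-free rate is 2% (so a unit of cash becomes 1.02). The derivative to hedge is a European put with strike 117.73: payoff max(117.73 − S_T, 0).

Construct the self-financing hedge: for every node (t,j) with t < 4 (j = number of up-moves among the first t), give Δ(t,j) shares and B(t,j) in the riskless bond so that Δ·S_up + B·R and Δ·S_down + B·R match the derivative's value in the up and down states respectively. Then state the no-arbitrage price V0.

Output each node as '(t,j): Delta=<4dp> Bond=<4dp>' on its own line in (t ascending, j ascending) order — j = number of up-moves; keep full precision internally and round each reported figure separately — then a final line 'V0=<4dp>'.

(0,0): Delta=-0.1928 Bond=36.3523
(1,0): Delta=-0.4835 Bond=69.3500
(1,1): Delta=-0.0831 Bond=17.4865
(2,0): Delta=-1.0000 Bond=113.1584
(2,1): Delta=-0.2886 Bond=44.9811
(2,2): Delta=-0.0055 Bond=1.3554
(3,0): Delta=-1.0000 Bond=115.4216
(3,1): Delta=-1.0000 Bond=115.4216
(3,2): Delta=-0.0200 Bond=3.6596
(3,3): Delta=0.0000 Bond=0.0000
V0=7.4291

Since d<R<u, set p* = (R−d)/(u−d) = 0.6222; price each node as the discounted p*-expectation of its children.
Payoff layer (t=4): V(4,0)=72.7501, V(4,1)=45.3975, V(4,2)=1.4115, V(4,3)=0.0000, V(4,4)=0.0000
Node (3,0) S=60.7836: V=(p*·45.3975+(1−p*)·72.7501)/1.02=54.6380; Δ=(45.3975−72.7501)/(72.3325−44.9799)=-1.0000; B=V−Δ·S=115.4216
Node (3,1) S=97.7466: V=(p*·1.4115+(1−p*)·45.3975)/1.02=17.6750; Δ=(1.4115−45.3975)/(116.3185−72.3325)=-1.0000; B=V−Δ·S=115.4216
Node (3,2) S=157.1871: V=(p*·0.0000+(1−p*)·1.4115)/1.02=0.5228; Δ=(0.0000−1.4115)/(187.0526−116.3185)=-0.0200; B=V−Δ·S=3.6596
Node (3,3) S=252.7738: V=(p*·0.0000+(1−p*)·0.0000)/1.02=0.0000; Δ=(0.0000−0.0000)/(300.8009−187.0526)=0.0000; B=V−Δ·S=0.0000
Node (2,0) S=82.1400: V=(p*·17.6750+(1−p*)·54.6380)/1.02=31.0184; Δ=(17.6750−54.6380)/(97.7466−60.7836)=-1.0000; B=V−Δ·S=113.1584
Node (2,1) S=132.0900: V=(p*·0.5228+(1−p*)·17.6750)/1.02=6.8652; Δ=(0.5228−17.6750)/(157.1871−97.7466)=-0.2886; B=V−Δ·S=44.9811
Node (2,2) S=212.4150: V=(p*·0.0000+(1−p*)·0.5228)/1.02=0.1936; Δ=(0.0000−0.5228)/(252.7738−157.1871)=-0.0055; B=V−Δ·S=1.3554
Node (1,0) S=111.0000: V=(p*·6.8652+(1−p*)·31.0184)/1.02=15.6762; Δ=(6.8652−31.0184)/(132.0900−82.1400)=-0.4835; B=V−Δ·S=69.3500
Node (1,1) S=178.5000: V=(p*·0.1936+(1−p*)·6.8652)/1.02=2.6608; Δ=(0.1936−6.8652)/(212.4150−132.0900)=-0.0831; B=V−Δ·S=17.4865
Node (0,0) S=150.0000: V=(p*·2.6608+(1−p*)·15.6762)/1.02=7.4291; Δ=(2.6608−15.6762)/(178.5000−111.0000)=-0.1928; B=V−Δ·S=36.3523
Self-financing check: at every node Δ·S+B equals the discounted successor values.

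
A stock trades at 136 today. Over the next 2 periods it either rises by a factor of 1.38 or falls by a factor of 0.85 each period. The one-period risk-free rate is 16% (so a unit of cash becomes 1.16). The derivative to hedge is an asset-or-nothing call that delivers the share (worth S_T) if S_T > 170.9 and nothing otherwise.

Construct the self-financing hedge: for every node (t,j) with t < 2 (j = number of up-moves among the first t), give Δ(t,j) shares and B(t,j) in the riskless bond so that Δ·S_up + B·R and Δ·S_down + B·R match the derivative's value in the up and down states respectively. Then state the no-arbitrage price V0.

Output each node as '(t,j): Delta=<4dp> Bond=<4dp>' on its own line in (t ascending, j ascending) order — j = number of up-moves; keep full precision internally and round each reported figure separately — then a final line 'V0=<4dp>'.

No-arbitrage ⇒ martingale measure with p* = (R−d)/(u−d) = 0.5849.
Terminal payoffs: V(2,0)=0.0000, V(2,1)=0.0000, V(2,2)=258.9984
  t=1,j=0: stock 115.6000 → up 159.5280 (V=0.0000), down 98.2600 (V=0.0000). Price 0.0000; hedge Δ=0.0000, bond B=0.0000.
  t=1,j=1: stock 187.6800 → up 258.9984 (V=258.9984), down 159.5280 (V=0.0000). Price 130.5945; hedge Δ=2.6038, bond B=-358.0817.
  t=0,j=0: stock 136.0000 → up 187.6800 (V=130.5945), down 115.6000 (V=0.0000). Price 65.8495; hedge Δ=1.8118, bond B=-180.5552.
Each (Δ,B) replicates both successor values, so the strategy is self-financing and V0 is arbitrage-free.

(0,0): Delta=1.8118 Bond=-180.5552
(1,0): Delta=0.0000 Bond=0.0000
(1,1): Delta=2.6038 Bond=-358.0817
V0=65.8495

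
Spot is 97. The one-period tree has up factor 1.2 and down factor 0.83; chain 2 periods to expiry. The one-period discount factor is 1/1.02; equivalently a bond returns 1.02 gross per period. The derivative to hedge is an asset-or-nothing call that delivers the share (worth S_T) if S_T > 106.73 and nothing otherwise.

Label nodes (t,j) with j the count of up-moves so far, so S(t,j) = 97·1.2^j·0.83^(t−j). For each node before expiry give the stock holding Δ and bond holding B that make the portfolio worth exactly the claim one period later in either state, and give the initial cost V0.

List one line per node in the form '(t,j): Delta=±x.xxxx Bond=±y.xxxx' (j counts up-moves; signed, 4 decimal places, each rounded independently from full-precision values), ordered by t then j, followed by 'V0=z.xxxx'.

Since d<R<u, set p* = (R−d)/(u−d) = 0.5135; price each node as the discounted p*-expectation of its children.
Terminal values V(2,·): V(2,0)=0.0000, V(2,1)=0.0000, V(2,2)=139.6800
  t=1,j=0: stock 80.5100 → up 96.6120 (V=0.0000), down 66.8233 (V=0.0000). Price 0.0000; hedge Δ=0.0000, bond B=0.0000.
  t=1,j=1: stock 116.4000 → up 139.6800 (V=139.6800), down 96.6120 (V=0.0000). Price 70.3211; hedge Δ=3.2432, bond B=-307.1924.
  t=0,j=0: stock 97.0000 → up 116.4000 (V=70.3211), down 80.5100 (V=0.0000). Price 35.4028; hedge Δ=1.9594, bond B=-154.6543.
Root portfolio cost Δ·97+B reproduces V0=35.4028.

(0,0): Delta=1.9594 Bond=-154.6543
(1,0): Delta=0.0000 Bond=0.0000
(1,1): Delta=3.2432 Bond=-307.1924
V0=35.4028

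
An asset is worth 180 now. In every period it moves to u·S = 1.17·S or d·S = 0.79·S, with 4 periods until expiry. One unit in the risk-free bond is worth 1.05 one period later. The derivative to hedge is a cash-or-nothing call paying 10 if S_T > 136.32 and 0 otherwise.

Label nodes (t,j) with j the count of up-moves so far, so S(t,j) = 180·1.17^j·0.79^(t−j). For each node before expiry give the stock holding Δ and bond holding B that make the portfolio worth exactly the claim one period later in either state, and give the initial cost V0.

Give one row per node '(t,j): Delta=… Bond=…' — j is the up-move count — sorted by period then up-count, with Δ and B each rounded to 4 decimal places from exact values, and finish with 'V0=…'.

Under the risk-neutral measure, an up-move has probability p* = (R−d)/(u−d) = 0.6842 and values discount at R = 1.05.
Terminal payoffs: V(4,0)=0.0000, V(4,1)=0.0000, V(4,2)=10.0000, V(4,3)=10.0000, V(4,4)=10.0000
Node (3,0) S=88.7470: V=(p*·0.0000+(1−p*)·0.0000)/1.05=0.0000; Δ=(0.0000−0.0000)/(103.8340−70.1101)=0.0000; B=V−Δ·S=0.0000
Node (3,1) S=131.4355: V=(p*·10.0000+(1−p*)·0.0000)/1.05=6.5163; Δ=(10.0000−0.0000)/(153.7795−103.8340)=0.2002; B=V−Δ·S=-19.7995
Node (3,2) S=194.6576: V=(p*·10.0000+(1−p*)·10.0000)/1.05=9.5238; Δ=(10.0000−10.0000)/(227.7494−153.7795)=0.0000; B=V−Δ·S=9.5238
Node (3,3) S=288.2903: V=(p*·10.0000+(1−p*)·10.0000)/1.05=9.5238; Δ=(10.0000−10.0000)/(337.2997−227.7494)=0.0000; B=V−Δ·S=9.5238
Node (2,0) S=112.3380: V=(p*·6.5163+(1−p*)·0.0000)/1.05=4.2462; Δ=(6.5163−0.0000)/(131.4355−88.7470)=0.1526; B=V−Δ·S=-12.9019
Node (2,1) S=166.3740: V=(p*·9.5238+(1−p*)·6.5163)/1.05=8.1658; Δ=(9.5238−6.5163)/(194.6576−131.4355)=0.0476; B=V−Δ·S=0.2513
Node (2,2) S=246.4020: V=(p*·9.5238+(1−p*)·9.5238)/1.05=9.0703; Δ=(9.5238−9.5238)/(288.2903−194.6576)=0.0000; B=V−Δ·S=9.0703
Node (1,0) S=142.2000: V=(p*·8.1658+(1−p*)·4.2462)/1.05=6.5981; Δ=(8.1658−4.2462)/(166.3740−112.3380)=0.0725; B=V−Δ·S=-3.7166
Node (1,1) S=210.6000: V=(p*·9.0703+(1−p*)·8.1658)/1.05=8.3663; Δ=(9.0703−8.1658)/(246.4020−166.3740)=0.0113; B=V−Δ·S=5.9860
Node (0,0) S=180.0000: V=(p*·8.3663+(1−p*)·6.5981)/1.05=7.4361; Δ=(8.3663−6.5981)/(210.6000−142.2000)=0.0259; B=V−Δ·S=2.7829
Self-financing check: at every node Δ·S+B equals the discounted successor values.

(0,0): Delta=0.0259 Bond=2.7829
(1,0): Delta=0.0725 Bond=-3.7166
(1,1): Delta=0.0113 Bond=5.9860
(2,0): Delta=0.1526 Bond=-12.9019
(2,1): Delta=0.0476 Bond=0.2513
(2,2): Delta=0.0000 Bond=9.0703
(3,0): Delta=0.0000 Bond=0.0000
(3,1): Delta=0.2002 Bond=-19.7995
(3,2): Delta=0.0000 Bond=9.5238
(3,3): Delta=0.0000 Bond=9.5238
V0=7.4361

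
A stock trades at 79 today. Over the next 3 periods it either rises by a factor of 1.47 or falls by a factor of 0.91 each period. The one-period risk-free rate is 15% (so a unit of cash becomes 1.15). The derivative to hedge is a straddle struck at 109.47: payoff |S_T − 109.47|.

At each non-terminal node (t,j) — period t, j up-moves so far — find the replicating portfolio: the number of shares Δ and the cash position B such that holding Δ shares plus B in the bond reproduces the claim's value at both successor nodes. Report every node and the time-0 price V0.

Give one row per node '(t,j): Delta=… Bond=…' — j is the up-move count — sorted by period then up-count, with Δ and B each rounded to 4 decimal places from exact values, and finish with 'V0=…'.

(0,0): Delta=0.3683 Bond=-2.4804
(1,0): Delta=-0.1506 Bond=34.4573
(1,1): Delta=0.7967 Bond=-52.5987
(2,0): Delta=-1.0000 Bond=95.1913
(2,1): Delta=0.5504 Bond=-34.4614
(2,2): Delta=1.0000 Bond=-95.1913
V0=26.6192

No-arbitrage ⇒ martingale measure with p* = (R−d)/(u−d) = 0.4286.
Payoff layer (t=3): V(3,0)=49.9379, V(3,1)=13.3027, V(3,2)=45.8771, V(3,3)=141.4753
  t=2,j=0: stock 65.4199 → up 96.1673 (V=13.3027), down 59.5321 (V=49.9379). Price 29.7714; hedge Δ=-1.0000, bond B=95.1913.
  t=2,j=1: stock 105.6783 → up 155.3471 (V=45.8771), down 96.1673 (V=13.3027). Price 23.7071; hedge Δ=0.5504, bond B=-34.4614.
  t=2,j=2: stock 170.7111 → up 250.9453 (V=141.4753), down 155.3471 (V=45.8771). Price 75.5198; hedge Δ=1.0000, bond B=-95.1913.
  t=1,j=0: stock 71.8900 → up 105.6783 (V=23.7071), down 65.4199 (V=29.7714). Price 23.6282; hedge Δ=-0.1506, bond B=34.4573.
  t=1,j=1: stock 116.1300 → up 170.7111 (V=75.5198), down 105.6783 (V=23.7071). Price 39.9240; hedge Δ=0.7967, bond B=-52.5987.
  t=0,j=0: stock 79.0000 → up 116.1300 (V=39.9240), down 71.8900 (V=23.6282). Price 26.6192; hedge Δ=0.3683, bond B=-2.4804.
Check: Δ(0,0)·S0 + B(0,0) = 26.6192 = V0.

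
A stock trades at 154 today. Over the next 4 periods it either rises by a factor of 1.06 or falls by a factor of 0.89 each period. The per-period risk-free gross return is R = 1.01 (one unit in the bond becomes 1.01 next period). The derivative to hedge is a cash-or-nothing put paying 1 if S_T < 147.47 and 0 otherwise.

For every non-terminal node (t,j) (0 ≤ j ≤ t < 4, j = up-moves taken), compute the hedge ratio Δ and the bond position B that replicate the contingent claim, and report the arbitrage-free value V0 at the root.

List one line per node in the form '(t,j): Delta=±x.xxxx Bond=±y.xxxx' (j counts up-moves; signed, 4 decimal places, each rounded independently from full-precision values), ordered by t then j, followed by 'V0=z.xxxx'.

(0,0): Delta=-0.0163 Bond=2.8349
(1,0): Delta=-0.0210 Bond=3.5025
(1,1): Delta=-0.0147 Bond=2.5969
(2,0): Delta=0.0000 Bond=0.9803
(2,1): Delta=-0.0283 Bond=4.6030
(2,2): Delta=-0.0099 Bond=1.7978
(3,0): Delta=0.0000 Bond=0.9901
(3,1): Delta=0.0000 Bond=0.9901
(3,2): Delta=-0.0382 Bond=6.1736
(3,3): Delta=0.0000 Bond=0.0000
V0=0.3248

Risk-neutral probability p* = (R−d)/(u−d) = (1.01−0.89)/(1.06−0.89) = 0.7059.
At expiry t=4: V(4,0)=1.0000, V(4,1)=1.0000, V(4,2)=1.0000, V(4,3)=0.0000, V(4,4)=0.0000
Node (3,0) S=108.5652: V=(p*·1.0000+(1−p*)·1.0000)/1.01=0.9901; Δ=(1.0000−1.0000)/(115.0791−96.6231)=0.0000; B=V−Δ·S=0.9901
Node (3,1) S=129.3024: V=(p*·1.0000+(1−p*)·1.0000)/1.01=0.9901; Δ=(1.0000−1.0000)/(137.0605−115.0791)=0.0000; B=V−Δ·S=0.9901
Node (3,2) S=154.0006: V=(p*·0.0000+(1−p*)·1.0000)/1.01=0.2912; Δ=(0.0000−1.0000)/(163.2407−137.0605)=-0.0382; B=V−Δ·S=6.1736
Node (3,3) S=183.4165: V=(p*·0.0000+(1−p*)·0.0000)/1.01=0.0000; Δ=(0.0000−0.0000)/(194.4215−163.2407)=0.0000; B=V−Δ·S=0.0000
Node (2,0) S=121.9834: V=(p*·0.9901+(1−p*)·0.9901)/1.01=0.9803; Δ=(0.9901−0.9901)/(129.3024−108.5652)=0.0000; B=V−Δ·S=0.9803
Node (2,1) S=145.2836: V=(p*·0.2912+(1−p*)·0.9901)/1.01=0.4918; Δ=(0.2912−0.9901)/(154.0006−129.3024)=-0.0283; B=V−Δ·S=4.6030
Node (2,2) S=173.0344: V=(p*·0.0000+(1−p*)·0.2912)/1.01=0.0848; Δ=(0.0000−0.2912)/(183.4165−154.0006)=-0.0099; B=V−Δ·S=1.7978
Node (1,0) S=137.0600: V=(p*·0.4918+(1−p*)·0.9803)/1.01=0.6292; Δ=(0.4918−0.9803)/(145.2836−121.9834)=-0.0210; B=V−Δ·S=3.5025
Node (1,1) S=163.2400: V=(p*·0.0848+(1−p*)·0.4918)/1.01=0.2025; Δ=(0.0848−0.4918)/(173.0344−145.2836)=-0.0147; B=V−Δ·S=2.5969
Node (0,0) S=154.0000: V=(p*·0.2025+(1−p*)·0.6292)/1.01=0.3248; Δ=(0.2025−0.6292)/(163.2400−137.0600)=-0.0163; B=V−Δ·S=2.8349
Check: Δ(0,0)·S0 + B(0,0) = 0.3248 = V0.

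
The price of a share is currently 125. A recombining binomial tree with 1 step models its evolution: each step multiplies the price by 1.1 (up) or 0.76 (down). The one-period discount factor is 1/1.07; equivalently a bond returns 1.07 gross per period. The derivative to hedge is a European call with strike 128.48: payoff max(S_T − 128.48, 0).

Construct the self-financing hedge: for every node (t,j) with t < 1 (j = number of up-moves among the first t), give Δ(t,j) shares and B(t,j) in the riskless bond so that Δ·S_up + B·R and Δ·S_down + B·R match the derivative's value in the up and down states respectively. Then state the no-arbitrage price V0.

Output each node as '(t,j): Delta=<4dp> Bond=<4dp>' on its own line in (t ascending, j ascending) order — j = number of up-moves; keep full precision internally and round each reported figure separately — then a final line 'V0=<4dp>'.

(0,0): Delta=0.2122 Bond=-18.8433
V0=7.6861

Risk-neutral probability p* = (R−d)/(u−d) = (1.07−0.76)/(1.1−0.76) = 0.9118.
Terminal payoffs: V(1,0)=0.0000, V(1,1)=9.0200
  t=0,j=0: stock 125.0000 → up 137.5000 (V=9.0200), down 95.0000 (V=0.0000). Price 7.6861; hedge Δ=0.2122, bond B=-18.8433.
Root portfolio cost Δ·125+B reproduces V0=7.6861.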